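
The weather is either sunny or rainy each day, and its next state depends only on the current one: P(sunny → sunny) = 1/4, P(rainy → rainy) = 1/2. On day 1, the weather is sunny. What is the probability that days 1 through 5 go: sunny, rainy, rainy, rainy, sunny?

Day 1 is given. For each transition, use the conditional probability from the current state:
P(rainy | sunny) = 3/4; P(rainy | rainy) = 1/2; P(rainy | rainy) = 1/2; P(sunny | rainy) = 1/2.
P = 3/4 × 1/2 × 1/2 × 1/2 = 3/32.

3/32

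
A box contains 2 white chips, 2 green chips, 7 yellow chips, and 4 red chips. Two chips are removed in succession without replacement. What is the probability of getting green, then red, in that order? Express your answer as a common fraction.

Each draw changes the counts, so multiply the conditional probabilities along the sequence:
P = 2/15 × 4/14 = 8/210 = 4/105.

4/105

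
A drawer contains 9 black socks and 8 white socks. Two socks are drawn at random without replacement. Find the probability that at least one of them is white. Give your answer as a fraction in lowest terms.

P(no white) = 9/17 × 8/16 = 72/272 = 9/34.
P(at least one) = 1 − 9/34 = 25/34.

25/34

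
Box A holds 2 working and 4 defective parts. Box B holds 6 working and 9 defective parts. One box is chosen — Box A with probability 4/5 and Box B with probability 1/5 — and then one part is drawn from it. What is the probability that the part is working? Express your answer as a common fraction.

From Box A: P(working) = 2/6.
From Box B: P(working) = 6/15.
Total probability = (4/5)(2/6) + (1/5)(6/15) = 26/75.

26/75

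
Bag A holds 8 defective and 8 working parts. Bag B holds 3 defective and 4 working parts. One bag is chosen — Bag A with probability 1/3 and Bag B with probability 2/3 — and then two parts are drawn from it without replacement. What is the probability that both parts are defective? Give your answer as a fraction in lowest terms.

From Bag A: P(both defective) = (8/16)(7/15) = 7/30.
From Bag B: P(both defective) = (3/7)(2/6) = 1/7.
Total probability = (1/3)(7/30) + (2/3)(1/7) = 109/630.

109/630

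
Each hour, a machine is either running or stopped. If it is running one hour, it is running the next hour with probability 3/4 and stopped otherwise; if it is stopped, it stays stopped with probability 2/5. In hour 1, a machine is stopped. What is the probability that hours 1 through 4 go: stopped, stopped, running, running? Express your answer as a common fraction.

Hour 1 is given. For each transition, use the conditional probability from the current state:
P(stopped | stopped) = 2/5; P(running | stopped) = 3/5; P(running | running) = 3/4.
P = 2/5 × 3/5 × 3/4 = 18/100 = 9/50.

9/50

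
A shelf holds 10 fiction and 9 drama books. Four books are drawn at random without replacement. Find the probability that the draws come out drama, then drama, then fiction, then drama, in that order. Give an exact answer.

Multiply the probability of each draw given the previous ones:
P = 9/19 × 8/18 × 10/17 × 7/16 = 5040/93024 = 35/646.

35/646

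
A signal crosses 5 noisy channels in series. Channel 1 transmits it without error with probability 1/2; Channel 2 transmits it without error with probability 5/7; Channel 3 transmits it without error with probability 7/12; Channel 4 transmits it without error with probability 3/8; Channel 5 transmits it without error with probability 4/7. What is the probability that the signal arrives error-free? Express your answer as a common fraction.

5/112

Each stage is reached only if all earlier stages succeed, so
P = 1/2 × 5/7 × 7/12 × 3/8 × 4/7 = 420/9408 = 5/112.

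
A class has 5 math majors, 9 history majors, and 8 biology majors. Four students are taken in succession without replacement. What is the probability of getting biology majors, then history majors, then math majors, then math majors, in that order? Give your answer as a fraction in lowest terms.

12/1463

Each draw changes the counts, so multiply the conditional probabilities along the sequence:
P = 8/22 × 9/21 × 5/20 × 4/19 = 1440/175560 = 12/1463.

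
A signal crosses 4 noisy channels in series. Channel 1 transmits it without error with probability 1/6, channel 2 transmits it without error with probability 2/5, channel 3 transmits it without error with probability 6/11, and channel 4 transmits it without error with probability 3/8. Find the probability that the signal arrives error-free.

Each stage is reached only if all earlier stages succeed, so
P = 1/6 × 2/5 × 6/11 × 3/8 = 36/2640 = 3/220.

3/220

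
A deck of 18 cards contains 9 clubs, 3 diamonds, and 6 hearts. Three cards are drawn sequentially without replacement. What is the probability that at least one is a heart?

P(no hearts) = 12/18 × 11/17 × 10/16 = 1320/4896 = 55/204.
P(at least one) = 1 − 55/204 = 149/204.

149/204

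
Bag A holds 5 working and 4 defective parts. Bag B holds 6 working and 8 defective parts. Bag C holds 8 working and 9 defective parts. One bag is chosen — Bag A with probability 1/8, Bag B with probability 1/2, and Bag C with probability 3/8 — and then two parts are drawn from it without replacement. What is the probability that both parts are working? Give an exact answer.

From Bag A: P(both working) = (5/9)(4/8) = 5/18.
From Bag B: P(both working) = (6/14)(5/13) = 15/91.
From Bag C: P(both working) = (8/17)(7/16) = 7/34.
Total probability = (1/8)(5/18) + (1/2)(15/91) + (3/8)(7/34) = 21647/111384.

21647/111384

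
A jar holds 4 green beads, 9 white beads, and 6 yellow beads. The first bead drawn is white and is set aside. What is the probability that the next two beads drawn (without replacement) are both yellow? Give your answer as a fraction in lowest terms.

After the first draw, 6 of the remaining 18 beads are yellow.
P = 6/18 × 5/17 = 30/306 = 5/51.

5/51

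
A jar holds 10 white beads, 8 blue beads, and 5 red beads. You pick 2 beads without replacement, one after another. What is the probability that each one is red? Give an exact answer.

10/253

P(all red) = 5/23 × 4/22 = 20/506 = 10/253.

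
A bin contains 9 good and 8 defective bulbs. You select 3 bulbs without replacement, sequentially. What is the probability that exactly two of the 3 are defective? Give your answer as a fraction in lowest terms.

One ordering (defective drawn first) has probability 8/17 × 7/16 × 9/15 = 504/4080 = 21/170.
There are C(3,2) = 3 such orderings, each equally likely, so P = 3 × 21/170 = 63/170.

63/170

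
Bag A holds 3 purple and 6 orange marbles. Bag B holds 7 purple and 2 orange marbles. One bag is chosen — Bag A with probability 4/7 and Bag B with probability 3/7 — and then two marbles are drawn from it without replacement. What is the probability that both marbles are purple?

From Bag A: P(both purple) = (3/9)(2/8) = 1/12.
From Bag B: P(both purple) = (7/9)(6/8) = 7/12.
Total probability = (4/7)(1/12) + (3/7)(7/12) = 25/84.

25/84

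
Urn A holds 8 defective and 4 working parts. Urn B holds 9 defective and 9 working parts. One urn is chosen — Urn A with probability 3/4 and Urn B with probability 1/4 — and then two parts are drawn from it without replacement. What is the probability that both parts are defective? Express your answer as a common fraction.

141/374

From Urn A: P(both defective) = (8/12)(7/11) = 14/33.
From Urn B: P(both defective) = (9/18)(8/17) = 4/17.
Total probability = (3/4)(14/33) + (1/4)(4/17) = 141/374.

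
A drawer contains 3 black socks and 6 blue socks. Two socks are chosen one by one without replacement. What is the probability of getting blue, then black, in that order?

Chain rule:
P = 6/9 × 3/8 = 18/72 = 1/4.

1/4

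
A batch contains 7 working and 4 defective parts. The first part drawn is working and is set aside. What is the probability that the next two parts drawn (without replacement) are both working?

After the first draw, 6 of the remaining 10 parts are working.
P = 6/10 × 5/9 = 30/90 = 1/3.

1/3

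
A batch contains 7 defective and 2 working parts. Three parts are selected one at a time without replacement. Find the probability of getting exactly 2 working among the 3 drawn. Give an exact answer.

1/12

One ordering (working drawn first) has probability 2/9 × 1/8 × 7/7 = 14/504 = 1/36.
There are C(3,2) = 3 such orderings, each equally likely, so P = 3 × 1/36 = 1/12.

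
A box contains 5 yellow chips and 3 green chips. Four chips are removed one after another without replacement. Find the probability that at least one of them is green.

13/14

P(no green) = 5/8 × 4/7 × 3/6 × 2/5 = 120/1680 = 1/14.
P(at least one) = 1 − 1/14 = 13/14.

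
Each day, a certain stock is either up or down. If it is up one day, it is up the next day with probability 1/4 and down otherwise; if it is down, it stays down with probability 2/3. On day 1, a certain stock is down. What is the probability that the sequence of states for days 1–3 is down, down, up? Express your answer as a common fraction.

2/9

Day 1 is given. For each transition, use the conditional probability from the current state:
P(down | down) = 2/3; P(up | down) = 1/3.
P = 2/3 × 1/3 = 2/9.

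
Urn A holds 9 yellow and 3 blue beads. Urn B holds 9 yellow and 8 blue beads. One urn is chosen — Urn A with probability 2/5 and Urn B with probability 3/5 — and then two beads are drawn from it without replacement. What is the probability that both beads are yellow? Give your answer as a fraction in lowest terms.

141/374

From Urn A: P(both yellow) = (9/12)(8/11) = 6/11.
From Urn B: P(both yellow) = (9/17)(8/16) = 9/34.
Total probability = (2/5)(6/11) + (3/5)(9/34) = 141/374.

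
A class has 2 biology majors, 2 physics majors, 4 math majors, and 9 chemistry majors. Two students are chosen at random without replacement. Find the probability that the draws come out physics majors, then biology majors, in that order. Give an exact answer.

Multiply the probability of each draw given the previous ones:
P = 2/17 × 2/16 = 4/272 = 1/68.

1/68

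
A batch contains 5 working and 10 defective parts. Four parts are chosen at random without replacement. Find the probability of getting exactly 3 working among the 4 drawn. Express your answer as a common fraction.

One ordering (working drawn first) has probability 5/15 × 4/14 × 3/13 × 10/12 = 600/32760 = 5/273.
There are C(4,3) = 4 such orderings, each equally likely, so P = 4 × 5/273 = 20/273.

20/273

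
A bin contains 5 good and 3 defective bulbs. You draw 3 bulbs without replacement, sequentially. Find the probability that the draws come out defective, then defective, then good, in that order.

5/56

Multiply the probability of each draw given the previous ones:
P = 3/8 × 2/7 × 5/6 = 30/336 = 5/56.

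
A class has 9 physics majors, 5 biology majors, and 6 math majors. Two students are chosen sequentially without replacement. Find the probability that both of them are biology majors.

1/19

P(every draw is a biology major) = 5/20 × 4/19 = 20/380 = 1/19.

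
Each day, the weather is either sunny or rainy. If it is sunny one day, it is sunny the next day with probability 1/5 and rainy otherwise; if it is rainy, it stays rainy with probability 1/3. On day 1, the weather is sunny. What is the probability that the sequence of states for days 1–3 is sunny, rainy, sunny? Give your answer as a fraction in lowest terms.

8/15

Day 1 is given. For each transition, use the conditional probability from the current state:
P(rainy | sunny) = 4/5; P(sunny | rainy) = 2/3.
P = 4/5 × 2/3 = 8/15.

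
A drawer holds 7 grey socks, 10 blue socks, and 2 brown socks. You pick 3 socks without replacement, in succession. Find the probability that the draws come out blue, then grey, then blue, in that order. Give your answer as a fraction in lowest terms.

Each draw changes the counts, so multiply the conditional probabilities along the sequence:
P = 10/19 × 7/18 × 9/17 = 630/5814 = 35/323.

35/323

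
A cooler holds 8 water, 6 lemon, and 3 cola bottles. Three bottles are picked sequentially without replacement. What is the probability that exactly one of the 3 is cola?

One ordering (cola drawn first) has probability 3/17 × 14/16 × 13/15 = 546/4080 = 91/680.
There are C(3,1) = 3 such orderings, each equally likely, so P = 3 × 91/680 = 273/680.

273/680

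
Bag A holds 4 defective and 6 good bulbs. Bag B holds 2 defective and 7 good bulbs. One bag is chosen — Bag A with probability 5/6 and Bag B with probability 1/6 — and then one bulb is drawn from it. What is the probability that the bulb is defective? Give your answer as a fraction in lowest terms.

From Bag A: P(defective) = 4/10.
From Bag B: P(defective) = 2/9.
Total probability = (5/6)(4/10) + (1/6)(2/9) = 10/27.

10/27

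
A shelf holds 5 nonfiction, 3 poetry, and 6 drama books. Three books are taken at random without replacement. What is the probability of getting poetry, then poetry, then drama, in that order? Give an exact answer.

3/182

Each draw changes the counts, so multiply the conditional probabilities along the sequence:
P = 3/14 × 2/13 × 6/12 = 36/2184 = 3/182.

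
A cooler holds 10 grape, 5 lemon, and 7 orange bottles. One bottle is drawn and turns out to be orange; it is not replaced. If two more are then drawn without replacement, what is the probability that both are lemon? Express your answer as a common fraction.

1/21

With the first bottle removed, 5 lemon remain out of 21.
P = 5/21 × 4/20 = 20/420 = 1/21.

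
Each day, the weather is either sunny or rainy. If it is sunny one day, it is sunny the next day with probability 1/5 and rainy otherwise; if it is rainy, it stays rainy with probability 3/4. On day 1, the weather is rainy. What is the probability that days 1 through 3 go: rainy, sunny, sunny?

1/20

Day 1 is given. For each transition, use the conditional probability from the current state:
P(sunny | rainy) = 1/4; P(sunny | sunny) = 1/5.
P = 1/4 × 1/5 = 1/20.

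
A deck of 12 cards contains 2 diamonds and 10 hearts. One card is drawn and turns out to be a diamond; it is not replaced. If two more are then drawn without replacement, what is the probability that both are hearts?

9/11

After the first draw, 10 of the remaining 11 cards are hearts.
P = 10/11 × 9/10 = 90/110 = 9/11.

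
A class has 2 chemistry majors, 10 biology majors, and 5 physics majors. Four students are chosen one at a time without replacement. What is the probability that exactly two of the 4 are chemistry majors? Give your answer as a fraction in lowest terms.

3/68

One ordering (chemistry majors drawn first) has probability 2/17 × 1/16 × 15/15 × 14/14 = 420/57120 = 1/136.
There are C(4,2) = 6 such orderings, each equally likely, so P = 6 × 1/136 = 3/68.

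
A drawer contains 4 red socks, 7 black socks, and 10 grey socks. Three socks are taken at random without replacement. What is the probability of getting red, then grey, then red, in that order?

Chain rule:
P = 4/21 × 10/20 × 3/19 = 120/7980 = 2/133.

2/133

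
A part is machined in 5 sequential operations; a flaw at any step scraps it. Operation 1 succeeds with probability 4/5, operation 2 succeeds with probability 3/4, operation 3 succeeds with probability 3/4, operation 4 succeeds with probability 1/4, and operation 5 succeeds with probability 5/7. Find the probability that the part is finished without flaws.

Each stage is reached only if all earlier stages succeed, so
P = 4/5 × 3/4 × 3/4 × 1/4 × 5/7 = 180/2240 = 9/112.

9/112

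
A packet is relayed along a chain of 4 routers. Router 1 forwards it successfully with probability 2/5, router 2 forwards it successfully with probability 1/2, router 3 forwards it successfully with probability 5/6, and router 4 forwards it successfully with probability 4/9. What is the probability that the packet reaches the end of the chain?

2/27

The events are sequential, so multiply the conditional probabilities:
P = 2/5 × 1/2 × 5/6 × 4/9 = 40/540 = 2/27.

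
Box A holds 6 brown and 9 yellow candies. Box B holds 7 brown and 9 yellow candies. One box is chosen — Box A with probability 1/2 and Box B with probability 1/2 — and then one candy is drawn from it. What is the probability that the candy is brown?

From Box A: P(brown) = 6/15.
From Box B: P(brown) = 7/16.
Total probability = (1/2)(6/15) + (1/2)(7/16) = 67/160.

67/160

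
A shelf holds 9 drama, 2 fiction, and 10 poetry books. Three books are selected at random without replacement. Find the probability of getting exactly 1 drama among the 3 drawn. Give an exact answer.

One ordering (drama drawn first) has probability 9/21 × 12/20 × 11/19 = 1188/7980 = 99/665.
There are C(3,1) = 3 such orderings, each equally likely, so P = 3 × 99/665 = 297/665.

297/665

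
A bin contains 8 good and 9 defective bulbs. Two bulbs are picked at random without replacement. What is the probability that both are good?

7/34

P = 8/17 × 7/16 = 56/272 = 7/34.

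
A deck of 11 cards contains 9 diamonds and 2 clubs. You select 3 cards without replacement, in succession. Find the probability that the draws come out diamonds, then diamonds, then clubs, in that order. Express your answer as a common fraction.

8/55

Chain rule:
P = 9/11 × 8/10 × 2/9 = 144/990 = 8/55.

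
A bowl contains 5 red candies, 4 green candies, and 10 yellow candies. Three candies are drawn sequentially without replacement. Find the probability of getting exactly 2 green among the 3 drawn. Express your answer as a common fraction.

30/323

One ordering (green drawn first) has probability 4/19 × 3/18 × 15/17 = 180/5814 = 10/323.
There are C(3,2) = 3 such orderings, each equally likely, so P = 3 × 10/323 = 30/323.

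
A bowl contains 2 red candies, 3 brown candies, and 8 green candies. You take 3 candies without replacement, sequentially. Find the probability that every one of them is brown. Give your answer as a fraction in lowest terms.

P = 3/13 × 2/12 × 1/11 = 6/1716 = 1/286.

1/286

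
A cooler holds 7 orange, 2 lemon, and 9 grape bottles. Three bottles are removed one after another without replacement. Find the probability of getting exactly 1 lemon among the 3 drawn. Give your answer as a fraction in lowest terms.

One ordering (lemon drawn first) has probability 2/18 × 16/17 × 15/16 = 480/4896 = 5/51.
There are C(3,1) = 3 such orderings, each equally likely, so P = 3 × 5/51 = 5/17.

5/17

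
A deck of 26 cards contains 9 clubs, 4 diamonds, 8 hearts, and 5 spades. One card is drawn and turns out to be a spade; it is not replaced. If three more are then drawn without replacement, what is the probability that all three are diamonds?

With the first card removed, 4 diamonds remain out of 25.
P = 4/25 × 3/24 × 2/23 = 24/13800 = 1/575.

1/575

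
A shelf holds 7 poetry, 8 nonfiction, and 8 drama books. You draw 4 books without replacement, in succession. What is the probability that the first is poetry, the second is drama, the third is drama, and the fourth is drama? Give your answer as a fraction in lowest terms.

Multiply the probability of each draw given the previous ones:
P = 7/23 × 8/22 × 7/21 × 6/20 = 2352/212520 = 14/1265.

14/1265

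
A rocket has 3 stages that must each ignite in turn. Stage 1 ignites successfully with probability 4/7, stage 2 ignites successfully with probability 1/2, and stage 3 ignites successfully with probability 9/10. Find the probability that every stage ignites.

9/35

The events are sequential, so multiply the conditional probabilities:
P = 4/7 × 1/2 × 9/10 = 36/140 = 9/35.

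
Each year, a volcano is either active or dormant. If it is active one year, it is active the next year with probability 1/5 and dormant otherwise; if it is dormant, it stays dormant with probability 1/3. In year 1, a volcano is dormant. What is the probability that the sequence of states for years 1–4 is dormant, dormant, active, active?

2/45

Year 1 is given. For each transition, use the conditional probability from the current state:
P(dormant | dormant) = 1/3; P(active | dormant) = 2/3; P(active | active) = 1/5.
P = 1/3 × 2/3 × 1/5 = 2/45.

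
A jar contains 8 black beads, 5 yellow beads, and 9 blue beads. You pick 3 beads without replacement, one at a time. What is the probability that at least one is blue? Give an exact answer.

P(no blue) = 13/22 × 12/21 × 11/20 = 1716/9240 = 13/70.
P(at least one) = 1 − 13/70 = 57/70.

57/70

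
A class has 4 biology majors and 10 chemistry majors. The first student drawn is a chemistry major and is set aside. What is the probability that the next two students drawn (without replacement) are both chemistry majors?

6/13

With the first student removed, 9 chemistry majors remain out of 13.
P = 9/13 × 8/12 = 72/156 = 6/13.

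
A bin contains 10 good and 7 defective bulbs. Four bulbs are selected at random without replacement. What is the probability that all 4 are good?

3/34

P(all good) = 10/17 × 9/16 × 8/15 × 7/14 = 5040/57120 = 3/34.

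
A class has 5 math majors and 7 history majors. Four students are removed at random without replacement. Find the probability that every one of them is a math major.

P = 5/12 × 4/11 × 3/10 × 2/9 = 120/11880 = 1/99.

1/99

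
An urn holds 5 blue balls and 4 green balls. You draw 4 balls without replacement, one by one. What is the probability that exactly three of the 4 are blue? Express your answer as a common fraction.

20/63

One ordering (blue drawn first) has probability 5/9 × 4/8 × 3/7 × 4/6 = 240/3024 = 5/63.
There are C(4,3) = 4 such orderings, each equally likely, so P = 4 × 5/63 = 20/63.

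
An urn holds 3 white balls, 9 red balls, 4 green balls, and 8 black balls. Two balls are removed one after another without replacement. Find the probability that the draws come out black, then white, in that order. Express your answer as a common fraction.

1/23

Chain rule:
P = 8/24 × 3/23 = 24/552 = 1/23.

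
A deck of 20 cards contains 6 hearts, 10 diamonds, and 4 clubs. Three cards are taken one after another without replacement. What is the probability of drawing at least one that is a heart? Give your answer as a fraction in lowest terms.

194/285

P(no hearts) = 14/20 × 13/19 × 12/18 = 2184/6840 = 91/285.
P(at least one) = 1 − 91/285 = 194/285.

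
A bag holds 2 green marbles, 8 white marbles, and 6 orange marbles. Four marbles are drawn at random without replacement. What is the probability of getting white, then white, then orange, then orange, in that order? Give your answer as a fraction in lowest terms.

Multiply the probability of each draw given the previous ones:
P = 8/16 × 7/15 × 6/14 × 5/13 = 1680/43680 = 1/26.

1/26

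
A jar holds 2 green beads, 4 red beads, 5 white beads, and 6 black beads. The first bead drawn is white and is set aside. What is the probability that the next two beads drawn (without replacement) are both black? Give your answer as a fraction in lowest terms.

With the first bead removed, 6 black remain out of 16.
P = 6/16 × 5/15 = 30/240 = 1/8.

1/8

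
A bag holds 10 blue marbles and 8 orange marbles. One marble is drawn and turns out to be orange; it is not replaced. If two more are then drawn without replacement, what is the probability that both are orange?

With the first marble removed, 7 orange remain out of 17.
P = 7/17 × 6/16 = 42/272 = 21/136.

21/136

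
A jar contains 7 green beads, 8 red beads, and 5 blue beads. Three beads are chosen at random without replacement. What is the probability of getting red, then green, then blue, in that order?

Each draw changes the counts, so multiply the conditional probabilities along the sequence:
P = 8/20 × 7/19 × 5/18 = 280/6840 = 7/171.

7/171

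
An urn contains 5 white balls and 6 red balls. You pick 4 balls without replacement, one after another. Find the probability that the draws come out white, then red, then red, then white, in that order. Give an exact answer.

5/66

Chain rule:
P = 5/11 × 6/10 × 5/9 × 4/8 = 600/7920 = 5/66.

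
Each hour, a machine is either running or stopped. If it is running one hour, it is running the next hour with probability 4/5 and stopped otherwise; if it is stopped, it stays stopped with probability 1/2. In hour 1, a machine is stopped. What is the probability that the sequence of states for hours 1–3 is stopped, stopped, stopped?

1/4

Hour 1 is given. For each transition, use the conditional probability from the current state:
P(stopped | stopped) = 1/2; P(stopped | stopped) = 1/2.
P = 1/2 × 1/2 = 1/4.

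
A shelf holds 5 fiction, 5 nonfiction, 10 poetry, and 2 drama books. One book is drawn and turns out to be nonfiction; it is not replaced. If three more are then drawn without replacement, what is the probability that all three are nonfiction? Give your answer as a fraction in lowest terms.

After the first draw, 4 of the remaining 21 books are nonfiction.
P = 4/21 × 3/20 × 2/19 = 24/7980 = 2/665.

2/665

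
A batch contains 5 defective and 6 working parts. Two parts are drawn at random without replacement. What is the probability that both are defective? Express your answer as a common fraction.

P = 5/11 × 4/10 = 20/110 = 2/11.

2/11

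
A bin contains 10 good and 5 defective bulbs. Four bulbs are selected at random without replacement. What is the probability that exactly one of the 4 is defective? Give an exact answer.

One ordering (defective drawn first) has probability 5/15 × 10/14 × 9/13 × 8/12 = 3600/32760 = 10/91.
There are C(4,1) = 4 such orderings, each equally likely, so P = 4 × 10/91 = 40/91.

40/91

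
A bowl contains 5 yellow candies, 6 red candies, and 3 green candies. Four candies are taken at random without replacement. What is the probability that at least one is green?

P(no green) = 11/14 × 10/13 × 9/12 × 8/11 = 7920/24024 = 30/91.
P(at least one) = 1 − 30/91 = 61/91.

61/91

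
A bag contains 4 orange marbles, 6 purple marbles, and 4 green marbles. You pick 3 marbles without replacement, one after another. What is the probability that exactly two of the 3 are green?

15/91

One ordering (green drawn first) has probability 4/14 × 3/13 × 10/12 = 120/2184 = 5/91.
There are C(3,2) = 3 such orderings, each equally likely, so P = 3 × 5/91 = 15/91.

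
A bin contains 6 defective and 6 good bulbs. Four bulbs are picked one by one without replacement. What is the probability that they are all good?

P(all good) = 6/12 × 5/11 × 4/10 × 3/9 = 360/11880 = 1/33.

1/33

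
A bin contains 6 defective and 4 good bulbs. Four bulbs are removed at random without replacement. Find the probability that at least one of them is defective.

209/210

P(no defective) = 4/10 × 3/9 × 2/8 × 1/7 = 24/5040 = 1/210.
P(at least one) = 1 − 1/210 = 209/210.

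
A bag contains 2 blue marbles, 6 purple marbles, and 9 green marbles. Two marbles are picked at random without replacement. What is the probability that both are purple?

15/136

P = 6/17 × 5/16 = 30/272 = 15/136.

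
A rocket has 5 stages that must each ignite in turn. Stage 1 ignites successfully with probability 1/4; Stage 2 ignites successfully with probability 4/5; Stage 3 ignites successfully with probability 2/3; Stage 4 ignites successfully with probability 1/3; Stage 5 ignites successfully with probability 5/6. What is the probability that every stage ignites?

1/27

Multiplying along the chain,
P = 1/4 × 4/5 × 2/3 × 1/3 × 5/6 = 40/1080 = 1/27.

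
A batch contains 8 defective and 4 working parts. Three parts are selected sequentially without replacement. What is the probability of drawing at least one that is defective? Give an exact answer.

P(no defective) = 4/12 × 3/11 × 2/10 = 24/1320 = 1/55.
P(at least one) = 1 − 1/55 = 54/55.

54/55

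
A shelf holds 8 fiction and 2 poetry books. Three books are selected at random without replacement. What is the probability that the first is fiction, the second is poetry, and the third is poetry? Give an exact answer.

1/45

Each draw changes the counts, so multiply the conditional probabilities along the sequence:
P = 8/10 × 2/9 × 1/8 = 16/720 = 1/45.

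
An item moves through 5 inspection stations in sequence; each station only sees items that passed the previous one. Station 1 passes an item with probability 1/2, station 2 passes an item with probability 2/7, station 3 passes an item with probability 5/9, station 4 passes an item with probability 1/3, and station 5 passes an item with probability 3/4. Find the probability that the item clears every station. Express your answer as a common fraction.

The events are sequential, so multiply the conditional probabilities:
P = 1/2 × 2/7 × 5/9 × 1/3 × 3/4 = 30/1512 = 5/252.

5/252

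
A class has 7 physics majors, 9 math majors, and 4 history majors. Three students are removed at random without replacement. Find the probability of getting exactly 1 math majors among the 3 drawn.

33/76

One ordering (a math major drawn first) has probability 9/20 × 11/19 × 10/18 = 990/6840 = 11/76.
There are C(3,1) = 3 such orderings, each equally likely, so P = 3 × 11/76 = 33/76.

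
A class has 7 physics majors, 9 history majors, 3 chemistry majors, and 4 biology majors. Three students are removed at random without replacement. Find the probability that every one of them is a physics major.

5/253

P(every draw is a physics major) = 7/23 × 6/22 × 5/21 = 210/10626 = 5/253.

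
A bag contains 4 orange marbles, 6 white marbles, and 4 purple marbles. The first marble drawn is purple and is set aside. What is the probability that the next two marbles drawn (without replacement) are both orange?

1/13

With the first marble removed, 4 orange remain out of 13.
P = 4/13 × 3/12 = 12/156 = 1/13.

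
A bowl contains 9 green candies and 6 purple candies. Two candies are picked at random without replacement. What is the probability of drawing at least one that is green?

6/7

P(no green) = 6/15 × 5/14 = 30/210 = 1/7.
P(at least one) = 1 − 1/7 = 6/7.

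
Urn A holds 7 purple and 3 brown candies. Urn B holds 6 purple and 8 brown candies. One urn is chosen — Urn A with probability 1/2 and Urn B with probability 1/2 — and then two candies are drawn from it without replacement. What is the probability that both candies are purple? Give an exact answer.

From Urn A: P(both purple) = (7/10)(6/9) = 7/15.
From Urn B: P(both purple) = (6/14)(5/13) = 15/91.
Total probability = (1/2)(7/15) + (1/2)(15/91) = 431/1365.

431/1365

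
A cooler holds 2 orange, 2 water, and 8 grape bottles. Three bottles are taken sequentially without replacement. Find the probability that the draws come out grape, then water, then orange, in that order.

4/165

Multiply the probability of each draw given the previous ones:
P = 8/12 × 2/11 × 2/10 = 32/1320 = 4/165.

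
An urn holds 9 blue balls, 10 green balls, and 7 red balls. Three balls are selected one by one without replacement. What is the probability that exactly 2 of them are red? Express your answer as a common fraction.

One ordering (red drawn first) has probability 7/26 × 6/25 × 19/24 = 798/15600 = 133/2600.
There are C(3,2) = 3 such orderings, each equally likely, so P = 3 × 133/2600 = 399/2600.

399/2600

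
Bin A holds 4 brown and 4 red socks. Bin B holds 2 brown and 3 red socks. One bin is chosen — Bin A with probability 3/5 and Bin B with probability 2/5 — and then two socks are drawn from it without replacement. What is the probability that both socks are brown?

59/350

From Bin A: P(both brown) = (4/8)(3/7) = 3/14.
From Bin B: P(both brown) = (2/5)(1/4) = 1/10.
Total probability = (3/5)(3/14) + (2/5)(1/10) = 59/350.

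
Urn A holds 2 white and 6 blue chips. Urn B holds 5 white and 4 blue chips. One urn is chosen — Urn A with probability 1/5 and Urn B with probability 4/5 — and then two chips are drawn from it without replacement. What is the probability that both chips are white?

From Urn A: P(both white) = (2/8)(1/7) = 1/28.
From Urn B: P(both white) = (5/9)(4/8) = 5/18.
Total probability = (1/5)(1/28) + (4/5)(5/18) = 289/1260.

289/1260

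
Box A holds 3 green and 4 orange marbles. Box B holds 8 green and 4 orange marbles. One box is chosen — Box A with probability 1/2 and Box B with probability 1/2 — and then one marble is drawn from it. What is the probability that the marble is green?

From Box A: P(green) = 3/7.
From Box B: P(green) = 8/12.
Total probability = (1/2)(3/7) + (1/2)(8/12) = 23/42.

23/42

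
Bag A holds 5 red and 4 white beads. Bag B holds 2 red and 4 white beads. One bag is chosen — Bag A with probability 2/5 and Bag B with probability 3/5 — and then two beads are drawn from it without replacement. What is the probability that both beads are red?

From Bag A: P(both red) = (5/9)(4/8) = 5/18.
From Bag B: P(both red) = (2/6)(1/5) = 1/15.
Total probability = (2/5)(5/18) + (3/5)(1/15) = 34/225.

34/225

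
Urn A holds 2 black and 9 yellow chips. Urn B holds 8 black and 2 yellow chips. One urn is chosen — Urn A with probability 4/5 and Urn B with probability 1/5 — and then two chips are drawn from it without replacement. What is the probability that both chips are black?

From Urn A: P(both black) = (2/11)(1/10) = 1/55.
From Urn B: P(both black) = (8/10)(7/9) = 28/45.
Total probability = (4/5)(1/55) + (1/5)(28/45) = 344/2475.

344/2475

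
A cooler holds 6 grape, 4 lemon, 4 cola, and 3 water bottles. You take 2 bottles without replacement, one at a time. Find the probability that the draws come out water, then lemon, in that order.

3/68

Each draw changes the counts, so multiply the conditional probabilities along the sequence:
P = 3/17 × 4/16 = 12/272 = 3/68.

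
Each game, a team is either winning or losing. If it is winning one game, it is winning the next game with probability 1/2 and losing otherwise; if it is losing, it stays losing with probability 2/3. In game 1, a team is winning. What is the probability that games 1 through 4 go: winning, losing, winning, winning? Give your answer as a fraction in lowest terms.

Game 1 is given. For each transition, use the conditional probability from the current state:
P(losing | winning) = 1/2; P(winning | losing) = 1/3; P(winning | winning) = 1/2.
P = 1/2 × 1/3 × 1/2 = 1/12.

1/12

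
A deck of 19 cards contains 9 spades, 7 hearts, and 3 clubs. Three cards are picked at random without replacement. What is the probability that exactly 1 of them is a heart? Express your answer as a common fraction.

One ordering (a heart drawn first) has probability 7/19 × 12/18 × 11/17 = 924/5814 = 154/969.
There are C(3,1) = 3 such orderings, each equally likely, so P = 3 × 154/969 = 154/323.

154/323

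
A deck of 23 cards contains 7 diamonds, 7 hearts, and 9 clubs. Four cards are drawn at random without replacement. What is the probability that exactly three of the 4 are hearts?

16/253

One ordering (hearts drawn first) has probability 7/23 × 6/22 × 5/21 × 16/20 = 3360/212520 = 4/253.
There are C(4,3) = 4 such orderings, each equally likely, so P = 4 × 4/253 = 16/253.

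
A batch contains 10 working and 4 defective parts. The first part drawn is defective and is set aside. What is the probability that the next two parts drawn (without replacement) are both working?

With the first part removed, 10 working remain out of 13.
P = 10/13 × 9/12 = 90/156 = 15/26.

15/26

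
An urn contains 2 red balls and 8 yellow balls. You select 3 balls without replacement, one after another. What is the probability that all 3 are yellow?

7/15

P = 8/10 × 7/9 × 6/8 = 336/720 = 7/15.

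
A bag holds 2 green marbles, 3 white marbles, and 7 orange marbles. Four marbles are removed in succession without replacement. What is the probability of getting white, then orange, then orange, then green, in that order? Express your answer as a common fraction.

7/330

Chain rule:
P = 3/12 × 7/11 × 6/10 × 2/9 = 252/11880 = 7/330.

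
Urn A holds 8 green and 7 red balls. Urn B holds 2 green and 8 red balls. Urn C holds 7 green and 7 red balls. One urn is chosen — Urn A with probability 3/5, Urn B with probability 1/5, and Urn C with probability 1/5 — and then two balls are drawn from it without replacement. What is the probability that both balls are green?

From Urn A: P(both green) = (8/15)(7/14) = 4/15.
From Urn B: P(both green) = (2/10)(1/9) = 1/45.
From Urn C: P(both green) = (7/14)(6/13) = 3/13.
Total probability = (3/5)(4/15) + (1/5)(1/45) + (1/5)(3/13) = 616/2925.

616/2925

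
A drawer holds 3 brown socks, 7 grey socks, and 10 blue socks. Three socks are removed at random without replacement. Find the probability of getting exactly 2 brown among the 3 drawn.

17/380

One ordering (brown drawn first) has probability 3/20 × 2/19 × 17/18 = 102/6840 = 17/1140.
There are C(3,2) = 3 such orderings, each equally likely, so P = 3 × 17/1140 = 17/380.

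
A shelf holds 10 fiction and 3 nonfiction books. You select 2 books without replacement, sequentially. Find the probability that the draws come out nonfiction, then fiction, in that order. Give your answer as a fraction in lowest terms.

5/26

Each draw changes the counts, so multiply the conditional probabilities along the sequence:
P = 3/13 × 10/12 = 30/156 = 5/26.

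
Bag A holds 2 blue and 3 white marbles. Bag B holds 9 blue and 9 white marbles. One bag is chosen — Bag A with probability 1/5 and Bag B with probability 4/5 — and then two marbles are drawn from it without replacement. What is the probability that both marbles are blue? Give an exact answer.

From Bag A: P(both blue) = (2/5)(1/4) = 1/10.
From Bag B: P(both blue) = (9/18)(8/17) = 4/17.
Total probability = (1/5)(1/10) + (4/5)(4/17) = 177/850.

177/850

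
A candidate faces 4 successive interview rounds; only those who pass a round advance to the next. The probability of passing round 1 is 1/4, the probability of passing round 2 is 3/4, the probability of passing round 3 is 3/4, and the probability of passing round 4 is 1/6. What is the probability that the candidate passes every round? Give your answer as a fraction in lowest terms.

The events are sequential, so multiply the conditional probabilities:
P = 1/4 × 3/4 × 3/4 × 1/6 = 9/384 = 3/128.

3/128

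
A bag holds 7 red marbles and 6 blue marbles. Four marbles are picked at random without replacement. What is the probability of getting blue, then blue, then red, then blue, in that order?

7/143

Each draw changes the counts, so multiply the conditional probabilities along the sequence:
P = 6/13 × 5/12 × 7/11 × 4/10 = 840/17160 = 7/143.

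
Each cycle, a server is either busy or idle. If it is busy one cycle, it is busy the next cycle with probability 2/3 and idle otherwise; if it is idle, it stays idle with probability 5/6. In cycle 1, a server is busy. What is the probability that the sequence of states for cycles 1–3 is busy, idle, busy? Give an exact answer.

1/18

Cycle 1 is given. For each transition, use the conditional probability from the current state:
P(idle | busy) = 1/3; P(busy | idle) = 1/6.
P = 1/3 × 1/6 = 1/18.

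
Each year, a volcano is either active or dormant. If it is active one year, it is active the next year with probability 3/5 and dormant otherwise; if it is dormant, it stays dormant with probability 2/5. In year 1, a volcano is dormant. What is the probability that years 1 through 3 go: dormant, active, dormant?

6/25

Year 1 is given. For each transition, use the conditional probability from the current state:
P(active | dormant) = 3/5; P(dormant | active) = 2/5.
P = 3/5 × 2/5 = 6/25.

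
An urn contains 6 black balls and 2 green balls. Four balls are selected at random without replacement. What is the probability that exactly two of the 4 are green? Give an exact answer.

3/14

One ordering (green drawn first) has probability 2/8 × 1/7 × 6/6 × 5/5 = 60/1680 = 1/28.
There are C(4,2) = 6 such orderings, each equally likely, so P = 6 × 1/28 = 3/14.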